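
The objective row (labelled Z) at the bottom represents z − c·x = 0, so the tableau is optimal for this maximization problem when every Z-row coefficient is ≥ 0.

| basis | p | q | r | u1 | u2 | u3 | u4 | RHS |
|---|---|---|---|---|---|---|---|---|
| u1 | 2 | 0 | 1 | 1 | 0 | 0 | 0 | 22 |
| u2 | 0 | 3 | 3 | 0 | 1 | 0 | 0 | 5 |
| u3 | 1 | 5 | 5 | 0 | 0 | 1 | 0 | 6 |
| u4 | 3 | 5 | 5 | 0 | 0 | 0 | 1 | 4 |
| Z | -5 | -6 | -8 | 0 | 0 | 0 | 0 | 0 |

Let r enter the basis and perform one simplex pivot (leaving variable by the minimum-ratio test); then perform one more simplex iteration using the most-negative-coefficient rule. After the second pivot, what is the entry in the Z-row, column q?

7/3

Ratio test on column r — row 1: 22/1 = 22; row 2: 5/3 = 5/3; row 3: 6/5 = 6/5; row 4: 4/5 = 4/5. Minimum is 4/5 at row 4 (u4 leaves); pivot element 5.
Divide row 4 by 5; eliminate column r from the other rows.
Second iteration: most negative Z-row entry is -1/5 in column p, so p enters.
Ratio test on column p — row 1: (106/5)/(7/5) = 106/7; row 2: entry -9/5 ≤ 0; row 3: entry -2 ≤ 0; row 4: (4/5)/(3/5) = 4/3. Minimum is 4/3 at row 4 (r leaves); pivot element 3/5.
Divide row 4 by 3/5; eliminate column p from the other rows.
After both pivots, the entry at the Z-row, column q is 7/3.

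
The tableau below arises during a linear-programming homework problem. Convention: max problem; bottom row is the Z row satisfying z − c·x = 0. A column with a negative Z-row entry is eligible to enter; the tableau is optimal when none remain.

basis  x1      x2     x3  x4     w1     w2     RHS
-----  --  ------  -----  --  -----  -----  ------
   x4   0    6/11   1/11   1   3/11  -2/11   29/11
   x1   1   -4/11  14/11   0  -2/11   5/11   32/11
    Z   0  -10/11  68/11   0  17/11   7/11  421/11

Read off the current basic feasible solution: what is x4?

x4 is basic (row 1); its value is the RHS of that row, 29/11.

29/11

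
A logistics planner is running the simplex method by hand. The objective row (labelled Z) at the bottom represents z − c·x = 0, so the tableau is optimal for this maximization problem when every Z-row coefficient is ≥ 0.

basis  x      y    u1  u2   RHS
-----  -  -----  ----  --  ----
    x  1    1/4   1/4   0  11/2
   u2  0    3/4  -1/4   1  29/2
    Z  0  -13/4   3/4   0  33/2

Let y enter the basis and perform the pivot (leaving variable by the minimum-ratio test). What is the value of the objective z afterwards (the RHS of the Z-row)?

Ratio test on column y — row 1: (11/2)/(1/4) = 22; row 2: (29/2)/(3/4) = 58/3. Minimum is 58/3 at row 2 (u2 leaves); pivot element 3/4.
Pivot on row 2; the Z-row RHS becomes 33/2 − (-13/4)·(58/3) = 238/3.

238/3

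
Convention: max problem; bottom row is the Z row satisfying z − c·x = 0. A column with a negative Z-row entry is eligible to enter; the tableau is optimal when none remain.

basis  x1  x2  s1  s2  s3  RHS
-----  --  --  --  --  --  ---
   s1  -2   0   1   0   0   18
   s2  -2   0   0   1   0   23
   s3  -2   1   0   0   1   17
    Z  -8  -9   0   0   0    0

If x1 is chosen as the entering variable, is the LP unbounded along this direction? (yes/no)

Every constraint-row entry in column x1 is ≤ 0, so increasing x1 is unbounded.

yes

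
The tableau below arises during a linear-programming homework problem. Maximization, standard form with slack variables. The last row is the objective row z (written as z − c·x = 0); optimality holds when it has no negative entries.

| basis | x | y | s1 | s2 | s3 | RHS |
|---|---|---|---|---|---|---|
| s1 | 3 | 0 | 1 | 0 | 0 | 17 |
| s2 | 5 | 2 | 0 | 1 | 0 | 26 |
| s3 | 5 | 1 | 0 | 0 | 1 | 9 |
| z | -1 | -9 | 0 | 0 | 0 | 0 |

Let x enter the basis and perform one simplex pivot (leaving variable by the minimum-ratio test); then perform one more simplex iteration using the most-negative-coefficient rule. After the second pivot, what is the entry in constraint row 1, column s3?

0

Ratio test on column x — row 1: 17/3 = 17/3; row 2: 26/5 = 26/5; row 3: 9/5 = 9/5. Minimum is 9/5 at row 3 (s3 leaves); pivot element 5.
Divide row 3 by 5; eliminate column x from the other rows.
Second iteration: most negative z-row entry is -44/5 in column y, so y enters.
Ratio test on column y — row 1: entry -3/5 ≤ 0; row 2: 17/1 = 17; row 3: (9/5)/(1/5) = 9. Minimum is 9 at row 3 (x leaves); pivot element 1/5.
Divide row 3 by 1/5; eliminate column y from the other rows.
After both pivots, the entry at constraint row 1, column s3 is 0.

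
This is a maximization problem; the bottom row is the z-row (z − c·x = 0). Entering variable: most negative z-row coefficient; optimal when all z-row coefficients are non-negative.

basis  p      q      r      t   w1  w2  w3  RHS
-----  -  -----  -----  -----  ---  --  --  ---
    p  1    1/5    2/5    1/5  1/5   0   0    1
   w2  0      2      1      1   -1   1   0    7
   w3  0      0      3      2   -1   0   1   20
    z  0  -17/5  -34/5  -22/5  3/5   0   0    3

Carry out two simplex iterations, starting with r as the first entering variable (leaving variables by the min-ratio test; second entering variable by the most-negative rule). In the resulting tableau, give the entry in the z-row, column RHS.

Ratio test on column r — row 1: 1/(2/5) = 5/2; row 2: 7/1 = 7; row 3: 20/3 = 20/3. Minimum is 5/2 at row 1 (p leaves); pivot element 2/5.
Divide row 1 by 2/5; eliminate column r from the other rows.
Second iteration: most negative z-row entry is -1 in column t, so t enters.
Ratio test on column t — row 1: (5/2)/(1/2) = 5; row 2: (9/2)/(1/2) = 9; row 3: (25/2)/(1/2) = 25. Minimum is 5 at row 1 (r leaves); pivot element 1/2.
Divide row 1 by 1/2; eliminate column t from the other rows.
After both pivots, the entry at the z-row, column RHS is 25.

25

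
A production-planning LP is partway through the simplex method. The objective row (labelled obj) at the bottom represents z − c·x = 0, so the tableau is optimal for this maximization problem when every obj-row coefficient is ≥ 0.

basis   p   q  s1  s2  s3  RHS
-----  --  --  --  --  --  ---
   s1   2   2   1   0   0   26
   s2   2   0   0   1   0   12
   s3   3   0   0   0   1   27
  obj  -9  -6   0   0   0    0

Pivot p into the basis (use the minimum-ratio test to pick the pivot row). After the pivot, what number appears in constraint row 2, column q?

0

Ratio test on column p — row 1: 26/2 = 13; row 2: 12/2 = 6; row 3: 27/3 = 9. Minimum is 6 at row 2 (s2 leaves); pivot element 2.
Divide row 2 by 2; eliminate column p from the other rows.
In the new row 2, the q entry is the old entry divided by the pivot: 0/2 = 0.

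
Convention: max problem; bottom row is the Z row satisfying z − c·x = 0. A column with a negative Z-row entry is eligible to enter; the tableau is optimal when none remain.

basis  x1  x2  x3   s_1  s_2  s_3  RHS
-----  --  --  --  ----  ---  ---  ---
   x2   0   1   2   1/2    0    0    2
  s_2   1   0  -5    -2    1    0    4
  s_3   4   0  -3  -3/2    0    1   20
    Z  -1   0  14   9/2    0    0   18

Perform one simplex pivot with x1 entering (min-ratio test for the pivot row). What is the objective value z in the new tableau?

22

Ratio test on column x1 — row 1: entry 0 ≤ 0; row 2: 4/1 = 4; row 3: 20/4 = 5. Minimum is 4 at row 2 (s_2 leaves); pivot element 1.
Pivot on row 2; the Z-row RHS becomes 18 − (-1)·4 = 22.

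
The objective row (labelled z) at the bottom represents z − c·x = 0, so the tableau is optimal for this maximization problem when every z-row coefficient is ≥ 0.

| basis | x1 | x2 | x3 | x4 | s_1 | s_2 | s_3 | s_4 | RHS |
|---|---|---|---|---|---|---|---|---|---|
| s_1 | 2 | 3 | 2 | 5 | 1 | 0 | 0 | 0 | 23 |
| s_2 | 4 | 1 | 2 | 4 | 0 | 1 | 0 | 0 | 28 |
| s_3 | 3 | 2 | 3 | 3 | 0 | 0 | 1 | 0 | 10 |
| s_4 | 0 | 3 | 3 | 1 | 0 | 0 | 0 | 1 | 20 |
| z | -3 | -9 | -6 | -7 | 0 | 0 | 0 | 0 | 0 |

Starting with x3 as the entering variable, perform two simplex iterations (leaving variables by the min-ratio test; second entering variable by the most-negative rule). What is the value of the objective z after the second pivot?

Ratio test on column x3 — row 1: 23/2 = 23/2; row 2: 28/2 = 14; row 3: 10/3 = 10/3; row 4: 20/3 = 20/3. Minimum is 10/3 at row 3 (s_3 leaves); pivot element 3.
Pivot on row 3; the z-row RHS becomes 0 − (-6)·(10/3) = 20.
Next entering variable (most negative z-row entry -5): x2.
Ratio test on column x2 — row 1: (49/3)/(5/3) = 49/5; row 2: entry -1/3 ≤ 0; row 3: (10/3)/(2/3) = 5; row 4: 10/1 = 10. Minimum is 5 at row 3 (x3 leaves); pivot element 2/3.
After the second pivot the z-row RHS is 20 − (-5)·5 = 45.

45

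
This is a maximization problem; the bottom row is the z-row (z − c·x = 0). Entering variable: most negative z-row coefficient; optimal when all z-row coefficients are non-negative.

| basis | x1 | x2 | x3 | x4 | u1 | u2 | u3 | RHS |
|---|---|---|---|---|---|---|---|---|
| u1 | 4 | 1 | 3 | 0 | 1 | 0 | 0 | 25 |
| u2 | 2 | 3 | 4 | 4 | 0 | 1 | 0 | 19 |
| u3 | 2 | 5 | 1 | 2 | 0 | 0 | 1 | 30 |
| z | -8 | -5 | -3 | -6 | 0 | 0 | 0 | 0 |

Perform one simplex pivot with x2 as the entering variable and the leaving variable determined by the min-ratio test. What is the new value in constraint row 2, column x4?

14/5

Ratio test on column x2 — row 1: 25/1 = 25; row 2: 19/3 = 19/3; row 3: 30/5 = 6. Minimum is 6 at row 3 (u3 leaves); pivot element 5.
Divide row 3 by 5; eliminate column x2 from the other rows.
Row 2 update in column x4: 4 − 3·(2/5) = 14/5.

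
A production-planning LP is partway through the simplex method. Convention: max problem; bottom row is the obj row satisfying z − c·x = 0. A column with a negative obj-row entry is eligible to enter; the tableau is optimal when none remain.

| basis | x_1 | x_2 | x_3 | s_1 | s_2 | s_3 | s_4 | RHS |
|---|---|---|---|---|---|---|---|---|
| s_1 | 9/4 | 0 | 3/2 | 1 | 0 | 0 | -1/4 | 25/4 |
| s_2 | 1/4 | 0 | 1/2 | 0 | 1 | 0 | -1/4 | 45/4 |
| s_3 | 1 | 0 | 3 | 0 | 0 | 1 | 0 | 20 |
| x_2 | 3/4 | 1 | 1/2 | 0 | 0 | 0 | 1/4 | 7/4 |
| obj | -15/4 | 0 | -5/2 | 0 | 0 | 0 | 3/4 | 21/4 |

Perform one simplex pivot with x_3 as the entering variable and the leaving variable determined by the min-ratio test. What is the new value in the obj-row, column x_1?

Ratio test on column x_3 — row 1: (25/4)/(3/2) = 25/6; row 2: (45/4)/(1/2) = 45/2; row 3: 20/3 = 20/3; row 4: (7/4)/(1/2) = 7/2. Minimum is 7/2 at row 4 (x_2 leaves); pivot element 1/2.
Divide row 4 by 1/2; eliminate column x_3 from the other rows.
obj-row update in column x_1: -15/4 − (-5/2)·(3/2) = 0.

0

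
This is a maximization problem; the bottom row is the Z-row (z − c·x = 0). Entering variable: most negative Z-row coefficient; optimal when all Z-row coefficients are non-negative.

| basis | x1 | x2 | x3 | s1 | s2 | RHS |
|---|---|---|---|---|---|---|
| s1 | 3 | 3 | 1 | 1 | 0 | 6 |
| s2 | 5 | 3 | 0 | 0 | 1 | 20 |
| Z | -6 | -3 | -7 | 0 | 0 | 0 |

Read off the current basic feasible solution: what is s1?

6

s1 is basic (row 1); its value is the RHS of that row, 6.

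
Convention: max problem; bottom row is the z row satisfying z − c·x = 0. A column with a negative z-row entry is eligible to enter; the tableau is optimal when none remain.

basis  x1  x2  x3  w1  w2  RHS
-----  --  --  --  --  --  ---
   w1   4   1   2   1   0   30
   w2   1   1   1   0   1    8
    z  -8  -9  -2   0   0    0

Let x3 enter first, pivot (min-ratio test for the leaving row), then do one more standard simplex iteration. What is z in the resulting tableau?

72

Ratio test on column x3 — row 1: 30/2 = 15; row 2: 8/1 = 8. Minimum is 8 at row 2 (w2 leaves); pivot element 1.
Pivot on row 2; the z-row RHS becomes 0 − (-2)·8 = 16.
Next entering variable (most negative z-row entry -7): x2.
Ratio test on column x2 — row 1: entry -1 ≤ 0; row 2: 8/1 = 8. Minimum is 8 at row 2 (x3 leaves); pivot element 1.
After the second pivot the z-row RHS is 16 − (-7)·8 = 72.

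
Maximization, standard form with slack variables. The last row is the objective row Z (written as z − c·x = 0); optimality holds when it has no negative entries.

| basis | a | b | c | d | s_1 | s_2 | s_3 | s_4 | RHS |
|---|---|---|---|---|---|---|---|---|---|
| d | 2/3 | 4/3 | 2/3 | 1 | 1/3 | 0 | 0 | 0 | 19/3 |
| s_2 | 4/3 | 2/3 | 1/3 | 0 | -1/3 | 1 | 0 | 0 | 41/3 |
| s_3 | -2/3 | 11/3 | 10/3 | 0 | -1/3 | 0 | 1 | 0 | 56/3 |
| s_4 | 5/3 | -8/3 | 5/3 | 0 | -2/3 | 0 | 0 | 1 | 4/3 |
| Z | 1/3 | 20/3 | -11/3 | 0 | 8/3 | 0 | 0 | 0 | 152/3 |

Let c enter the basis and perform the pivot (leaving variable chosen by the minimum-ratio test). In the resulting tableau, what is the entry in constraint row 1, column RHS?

Ratio test on column c — row 1: (19/3)/(2/3) = 19/2; row 2: (41/3)/(1/3) = 41; row 3: (56/3)/(10/3) = 28/5; row 4: (4/3)/(5/3) = 4/5. Minimum is 4/5 at row 4 (s_4 leaves); pivot element 5/3.
Divide row 4 by 5/3; eliminate column c from the other rows.
Row 1 update in column RHS: 19/3 − (2/3)·(4/5) = 29/5.

29/5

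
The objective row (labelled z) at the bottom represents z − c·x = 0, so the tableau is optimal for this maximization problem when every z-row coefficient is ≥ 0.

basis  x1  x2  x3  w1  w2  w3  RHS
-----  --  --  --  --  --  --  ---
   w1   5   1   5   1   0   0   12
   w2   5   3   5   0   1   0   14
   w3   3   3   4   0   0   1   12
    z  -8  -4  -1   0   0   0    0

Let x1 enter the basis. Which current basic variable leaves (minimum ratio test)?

Column x1 entries and ratios — w1: 12/5 = 12/5; w2: 14/5 = 14/5; w3: 12/3 = 4.
Smallest ratio is 12/5 in the row of w1, so w1 leaves.

w1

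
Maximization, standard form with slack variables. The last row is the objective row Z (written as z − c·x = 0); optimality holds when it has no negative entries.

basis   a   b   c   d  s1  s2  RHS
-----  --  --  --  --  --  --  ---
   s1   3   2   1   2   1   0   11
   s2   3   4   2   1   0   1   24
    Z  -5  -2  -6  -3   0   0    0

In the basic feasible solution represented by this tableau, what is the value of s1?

11

s1 is basic (row 1); its value is the RHS of that row, 11.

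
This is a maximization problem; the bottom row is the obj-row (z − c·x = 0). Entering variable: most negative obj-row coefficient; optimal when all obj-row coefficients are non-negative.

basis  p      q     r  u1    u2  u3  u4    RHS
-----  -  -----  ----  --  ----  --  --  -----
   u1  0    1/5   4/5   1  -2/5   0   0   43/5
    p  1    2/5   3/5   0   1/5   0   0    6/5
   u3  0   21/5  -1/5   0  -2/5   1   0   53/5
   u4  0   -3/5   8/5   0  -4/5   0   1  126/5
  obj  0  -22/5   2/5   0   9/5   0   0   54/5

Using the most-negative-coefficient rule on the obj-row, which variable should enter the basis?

q

Negative obj-row entries: q: -22/5.
The most negative is -22/5 in column q, so q enters.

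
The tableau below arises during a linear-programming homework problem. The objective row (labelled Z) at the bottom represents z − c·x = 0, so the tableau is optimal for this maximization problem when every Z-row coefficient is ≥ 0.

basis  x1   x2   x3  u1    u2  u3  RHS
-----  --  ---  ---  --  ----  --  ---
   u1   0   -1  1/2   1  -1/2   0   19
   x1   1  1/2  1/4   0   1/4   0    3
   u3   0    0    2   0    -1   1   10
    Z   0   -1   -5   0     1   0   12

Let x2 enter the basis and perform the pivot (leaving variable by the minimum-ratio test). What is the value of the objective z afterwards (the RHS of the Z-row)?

Ratio test on column x2 — row 1: entry -1 ≤ 0; row 2: 3/(1/2) = 6; row 3: entry 0 ≤ 0. Minimum is 6 at row 2 (x1 leaves); pivot element 1/2.
Pivot on row 2; the Z-row RHS becomes 12 − (-1)·6 = 18.

18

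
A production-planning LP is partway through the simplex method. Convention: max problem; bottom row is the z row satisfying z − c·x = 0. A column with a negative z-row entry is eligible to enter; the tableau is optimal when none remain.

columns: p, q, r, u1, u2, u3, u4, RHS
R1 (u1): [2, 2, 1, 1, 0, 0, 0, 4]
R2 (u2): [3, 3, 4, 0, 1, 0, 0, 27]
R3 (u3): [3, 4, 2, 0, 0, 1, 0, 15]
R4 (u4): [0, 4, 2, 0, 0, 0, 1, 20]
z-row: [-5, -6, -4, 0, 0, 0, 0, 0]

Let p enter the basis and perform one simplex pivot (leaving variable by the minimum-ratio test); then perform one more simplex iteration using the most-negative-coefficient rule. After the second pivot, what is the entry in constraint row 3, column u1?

Ratio test on column p — row 1: 4/2 = 2; row 2: 27/3 = 9; row 3: 15/3 = 5; row 4: entry 0 ≤ 0. Minimum is 2 at row 1 (u1 leaves); pivot element 2.
Divide row 1 by 2; eliminate column p from the other rows.
Second iteration: most negative z-row entry is -3/2 in column r, so r enters.
Ratio test on column r — row 1: 2/(1/2) = 4; row 2: 21/(5/2) = 42/5; row 3: 9/(1/2) = 18; row 4: 20/2 = 10. Minimum is 4 at row 1 (p leaves); pivot element 1/2.
Divide row 1 by 1/2; eliminate column r from the other rows.
After both pivots, the entry at constraint row 3, column u1 is -2.

-2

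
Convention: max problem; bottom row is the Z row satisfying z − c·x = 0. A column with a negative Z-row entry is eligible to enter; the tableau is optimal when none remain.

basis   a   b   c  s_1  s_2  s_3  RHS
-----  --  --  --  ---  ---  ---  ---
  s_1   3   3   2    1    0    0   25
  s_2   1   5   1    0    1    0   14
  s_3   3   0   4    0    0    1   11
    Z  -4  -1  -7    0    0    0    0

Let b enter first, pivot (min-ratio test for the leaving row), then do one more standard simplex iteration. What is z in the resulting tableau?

43/2

Ratio test on column b — row 1: 25/3 = 25/3; row 2: 14/5 = 14/5; row 3: entry 0 ≤ 0. Minimum is 14/5 at row 2 (s_2 leaves); pivot element 5.
Pivot on row 2; the Z-row RHS becomes 0 − (-1)·(14/5) = 14/5.
Next entering variable (most negative Z-row entry -34/5): c.
Ratio test on column c — row 1: (83/5)/(7/5) = 83/7; row 2: (14/5)/(1/5) = 14; row 3: 11/4 = 11/4. Minimum is 11/4 at row 3 (s_3 leaves); pivot element 4.
After the second pivot the Z-row RHS is 14/5 − (-34/5)·(11/4) = 43/2.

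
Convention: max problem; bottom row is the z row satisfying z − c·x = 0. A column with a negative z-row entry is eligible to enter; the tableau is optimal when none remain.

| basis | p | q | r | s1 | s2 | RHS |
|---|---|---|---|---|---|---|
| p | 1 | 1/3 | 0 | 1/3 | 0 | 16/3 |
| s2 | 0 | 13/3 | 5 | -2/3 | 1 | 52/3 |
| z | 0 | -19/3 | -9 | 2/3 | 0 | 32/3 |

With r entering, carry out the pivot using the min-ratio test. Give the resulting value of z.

628/15

Ratio test on column r — row 1: entry 0 ≤ 0; row 2: (52/3)/5 = 52/15. Minimum is 52/15 at row 2 (s2 leaves); pivot element 5.
Pivot on row 2; the z-row RHS becomes 32/3 − (-9)·(52/15) = 628/15.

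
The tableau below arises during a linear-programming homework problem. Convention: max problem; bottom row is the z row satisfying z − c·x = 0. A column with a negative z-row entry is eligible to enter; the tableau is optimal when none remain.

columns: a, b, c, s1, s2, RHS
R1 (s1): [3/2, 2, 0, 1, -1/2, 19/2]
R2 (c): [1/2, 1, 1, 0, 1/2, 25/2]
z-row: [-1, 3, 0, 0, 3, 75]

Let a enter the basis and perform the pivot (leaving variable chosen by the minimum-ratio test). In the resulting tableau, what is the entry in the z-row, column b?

Ratio test on column a — row 1: (19/2)/(3/2) = 19/3; row 2: (25/2)/(1/2) = 25. Minimum is 19/3 at row 1 (s1 leaves); pivot element 3/2.
Divide row 1 by 3/2; eliminate column a from the other rows.
z-row update in column b: 3 − (-1)·(4/3) = 13/3.

13/3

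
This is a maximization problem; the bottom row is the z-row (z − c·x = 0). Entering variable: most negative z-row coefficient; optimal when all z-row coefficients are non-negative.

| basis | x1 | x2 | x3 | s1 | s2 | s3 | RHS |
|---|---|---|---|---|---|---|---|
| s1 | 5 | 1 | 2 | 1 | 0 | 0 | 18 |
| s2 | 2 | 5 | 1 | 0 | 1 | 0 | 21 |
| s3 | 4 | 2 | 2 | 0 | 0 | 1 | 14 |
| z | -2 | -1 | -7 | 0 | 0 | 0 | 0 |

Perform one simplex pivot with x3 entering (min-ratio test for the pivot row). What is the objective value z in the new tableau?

Ratio test on column x3 — row 1: 18/2 = 9; row 2: 21/1 = 21; row 3: 14/2 = 7. Minimum is 7 at row 3 (s3 leaves); pivot element 2.
Pivot on row 3; the z-row RHS becomes 0 − (-7)·7 = 49.

49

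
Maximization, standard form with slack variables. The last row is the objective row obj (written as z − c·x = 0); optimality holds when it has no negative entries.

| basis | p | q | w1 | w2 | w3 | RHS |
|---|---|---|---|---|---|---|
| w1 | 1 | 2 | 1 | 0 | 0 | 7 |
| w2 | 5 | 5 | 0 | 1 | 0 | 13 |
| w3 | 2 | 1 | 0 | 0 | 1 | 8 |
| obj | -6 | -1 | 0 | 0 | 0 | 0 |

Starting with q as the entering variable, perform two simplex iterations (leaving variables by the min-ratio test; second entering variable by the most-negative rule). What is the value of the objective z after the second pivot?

Ratio test on column q — row 1: 7/2 = 7/2; row 2: 13/5 = 13/5; row 3: 8/1 = 8. Minimum is 13/5 at row 2 (w2 leaves); pivot element 5.
Pivot on row 2; the obj-row RHS becomes 0 − (-1)·(13/5) = 13/5.
Next entering variable (most negative obj-row entry -5): p.
Ratio test on column p — row 1: entry -1 ≤ 0; row 2: (13/5)/1 = 13/5; row 3: (27/5)/1 = 27/5. Minimum is 13/5 at row 2 (q leaves); pivot element 1.
After the second pivot the obj-row RHS is 13/5 − (-5)·(13/5) = 78/5.

78/5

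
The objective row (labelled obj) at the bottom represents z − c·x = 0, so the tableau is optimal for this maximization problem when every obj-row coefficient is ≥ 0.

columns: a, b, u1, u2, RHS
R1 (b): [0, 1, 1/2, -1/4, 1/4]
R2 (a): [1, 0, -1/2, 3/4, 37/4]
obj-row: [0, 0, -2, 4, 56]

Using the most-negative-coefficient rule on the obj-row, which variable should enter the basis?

u1

Negative obj-row entries: u1: -2.
The most negative is -2 in column u1, so u1 enters.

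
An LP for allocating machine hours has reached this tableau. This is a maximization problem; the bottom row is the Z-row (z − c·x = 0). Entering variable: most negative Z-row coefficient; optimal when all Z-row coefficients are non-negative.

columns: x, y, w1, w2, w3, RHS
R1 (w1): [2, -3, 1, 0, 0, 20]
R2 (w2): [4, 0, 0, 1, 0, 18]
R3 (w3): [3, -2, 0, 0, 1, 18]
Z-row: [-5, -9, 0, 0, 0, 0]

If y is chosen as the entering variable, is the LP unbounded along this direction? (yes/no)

yes

Every constraint-row entry in column y is ≤ 0, so increasing y is unbounded.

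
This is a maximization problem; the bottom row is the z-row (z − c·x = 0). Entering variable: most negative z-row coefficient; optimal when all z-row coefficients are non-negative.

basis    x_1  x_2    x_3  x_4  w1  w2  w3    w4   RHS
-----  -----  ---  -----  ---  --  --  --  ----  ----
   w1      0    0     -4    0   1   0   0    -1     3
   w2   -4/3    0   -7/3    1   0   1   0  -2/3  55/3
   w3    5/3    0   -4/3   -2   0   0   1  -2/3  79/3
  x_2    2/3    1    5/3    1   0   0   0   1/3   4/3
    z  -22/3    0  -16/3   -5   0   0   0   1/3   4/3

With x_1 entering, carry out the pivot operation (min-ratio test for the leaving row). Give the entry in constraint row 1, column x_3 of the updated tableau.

-4

Ratio test on column x_1 — row 1: entry 0 ≤ 0; row 2: entry -4/3 ≤ 0; row 3: (79/3)/(5/3) = 79/5; row 4: (4/3)/(2/3) = 2. Minimum is 2 at row 4 (x_2 leaves); pivot element 2/3.
Divide row 4 by 2/3; eliminate column x_1 from the other rows.
Row 1 update in column x_3: -4 − 0·(5/2) = -4.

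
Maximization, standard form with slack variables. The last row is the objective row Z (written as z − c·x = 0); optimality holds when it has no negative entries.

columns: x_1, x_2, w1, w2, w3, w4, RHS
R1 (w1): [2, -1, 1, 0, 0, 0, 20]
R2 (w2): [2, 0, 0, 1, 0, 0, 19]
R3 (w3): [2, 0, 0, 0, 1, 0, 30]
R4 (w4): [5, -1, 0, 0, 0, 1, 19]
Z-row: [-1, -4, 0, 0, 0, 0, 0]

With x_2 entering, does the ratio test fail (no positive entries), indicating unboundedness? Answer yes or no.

yes

Every constraint-row entry in column x_2 is ≤ 0, so increasing x_2 is unbounded.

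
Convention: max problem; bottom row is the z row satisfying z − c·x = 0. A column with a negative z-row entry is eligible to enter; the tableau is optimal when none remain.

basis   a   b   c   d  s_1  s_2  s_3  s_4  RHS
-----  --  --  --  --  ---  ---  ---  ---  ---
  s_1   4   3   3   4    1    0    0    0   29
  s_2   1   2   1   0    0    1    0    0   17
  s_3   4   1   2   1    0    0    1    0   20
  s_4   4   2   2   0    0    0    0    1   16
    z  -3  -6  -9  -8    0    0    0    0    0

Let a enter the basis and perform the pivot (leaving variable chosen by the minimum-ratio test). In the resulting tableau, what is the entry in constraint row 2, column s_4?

-1/4

Ratio test on column a — row 1: 29/4 = 29/4; row 2: 17/1 = 17; row 3: 20/4 = 5; row 4: 16/4 = 4. Minimum is 4 at row 4 (s_4 leaves); pivot element 4.
Divide row 4 by 4; eliminate column a from the other rows.
Row 2 update in column s_4: 0 − 1·(1/4) = -1/4.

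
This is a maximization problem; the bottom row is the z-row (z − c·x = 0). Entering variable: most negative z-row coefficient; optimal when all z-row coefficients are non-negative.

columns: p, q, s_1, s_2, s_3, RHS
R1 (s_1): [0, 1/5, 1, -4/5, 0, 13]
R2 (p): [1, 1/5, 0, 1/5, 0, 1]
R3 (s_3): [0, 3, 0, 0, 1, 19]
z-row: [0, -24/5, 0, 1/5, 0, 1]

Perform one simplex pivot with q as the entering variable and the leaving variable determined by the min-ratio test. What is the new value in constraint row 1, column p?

Ratio test on column q — row 1: 13/(1/5) = 65; row 2: 1/(1/5) = 5; row 3: 19/3 = 19/3. Minimum is 5 at row 2 (p leaves); pivot element 1/5.
Divide row 2 by 1/5; eliminate column q from the other rows.
Row 1 update in column p: 0 − (1/5)·5 = -1.

-1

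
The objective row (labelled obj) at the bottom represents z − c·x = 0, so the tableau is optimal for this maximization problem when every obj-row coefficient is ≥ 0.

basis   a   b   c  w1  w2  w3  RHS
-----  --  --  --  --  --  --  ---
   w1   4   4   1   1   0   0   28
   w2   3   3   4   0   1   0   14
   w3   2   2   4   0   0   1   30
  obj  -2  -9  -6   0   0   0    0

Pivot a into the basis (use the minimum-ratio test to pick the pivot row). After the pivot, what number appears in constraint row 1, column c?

Ratio test on column a — row 1: 28/4 = 7; row 2: 14/3 = 14/3; row 3: 30/2 = 15. Minimum is 14/3 at row 2 (w2 leaves); pivot element 3.
Divide row 2 by 3; eliminate column a from the other rows.
Row 1 update in column c: 1 − 4·(4/3) = -13/3.

-13/3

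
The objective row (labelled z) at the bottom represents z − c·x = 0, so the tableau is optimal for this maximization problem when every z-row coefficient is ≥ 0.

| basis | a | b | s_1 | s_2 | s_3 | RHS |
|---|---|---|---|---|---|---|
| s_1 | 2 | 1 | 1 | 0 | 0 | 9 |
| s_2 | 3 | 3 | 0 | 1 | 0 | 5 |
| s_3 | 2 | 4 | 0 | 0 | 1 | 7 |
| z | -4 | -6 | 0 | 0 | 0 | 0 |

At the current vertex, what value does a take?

a is not in the basis, so in the current basic feasible solution a = 0.

0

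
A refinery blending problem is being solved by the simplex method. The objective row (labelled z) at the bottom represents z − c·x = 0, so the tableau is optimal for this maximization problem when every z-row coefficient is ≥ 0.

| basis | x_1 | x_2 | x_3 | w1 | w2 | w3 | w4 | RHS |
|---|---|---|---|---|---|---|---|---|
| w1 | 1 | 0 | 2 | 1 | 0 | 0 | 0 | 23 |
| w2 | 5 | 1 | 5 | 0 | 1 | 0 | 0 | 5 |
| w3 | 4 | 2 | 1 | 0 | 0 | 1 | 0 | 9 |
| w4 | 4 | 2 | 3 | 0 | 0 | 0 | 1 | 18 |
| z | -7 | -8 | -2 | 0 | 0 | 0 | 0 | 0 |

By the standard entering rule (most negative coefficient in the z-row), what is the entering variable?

Negative z-row entries: x_1: -7, x_2: -8, x_3: -2.
The most negative is -8 in column x_2, so x_2 enters.

x_2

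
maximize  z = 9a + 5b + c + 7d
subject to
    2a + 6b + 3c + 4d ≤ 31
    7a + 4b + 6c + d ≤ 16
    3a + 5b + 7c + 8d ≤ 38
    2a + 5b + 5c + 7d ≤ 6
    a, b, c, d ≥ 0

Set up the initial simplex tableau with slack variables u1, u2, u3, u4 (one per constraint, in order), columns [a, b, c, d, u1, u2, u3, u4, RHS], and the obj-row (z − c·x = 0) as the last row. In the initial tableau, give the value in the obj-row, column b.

The obj-row carries the negated objective coefficients: the b entry is -5.

-5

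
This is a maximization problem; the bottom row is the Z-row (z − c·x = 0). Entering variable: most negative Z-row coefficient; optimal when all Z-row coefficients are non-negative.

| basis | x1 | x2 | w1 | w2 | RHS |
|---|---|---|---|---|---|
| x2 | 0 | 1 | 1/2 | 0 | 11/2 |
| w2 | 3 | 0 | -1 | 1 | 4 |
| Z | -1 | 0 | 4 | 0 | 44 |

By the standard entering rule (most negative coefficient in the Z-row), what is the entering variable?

x1

Negative Z-row entries: x1: -1.
The most negative is -1 in column x1, so x1 enters.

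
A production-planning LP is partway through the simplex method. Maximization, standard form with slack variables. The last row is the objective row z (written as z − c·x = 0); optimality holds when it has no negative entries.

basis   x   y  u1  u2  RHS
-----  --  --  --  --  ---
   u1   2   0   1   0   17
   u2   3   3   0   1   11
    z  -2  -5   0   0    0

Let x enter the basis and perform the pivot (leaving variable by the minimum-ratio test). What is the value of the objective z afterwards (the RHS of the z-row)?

Ratio test on column x — row 1: 17/2 = 17/2; row 2: 11/3 = 11/3. Minimum is 11/3 at row 2 (u2 leaves); pivot element 3.
Pivot on row 2; the z-row RHS becomes 0 − (-2)·(11/3) = 22/3.

22/3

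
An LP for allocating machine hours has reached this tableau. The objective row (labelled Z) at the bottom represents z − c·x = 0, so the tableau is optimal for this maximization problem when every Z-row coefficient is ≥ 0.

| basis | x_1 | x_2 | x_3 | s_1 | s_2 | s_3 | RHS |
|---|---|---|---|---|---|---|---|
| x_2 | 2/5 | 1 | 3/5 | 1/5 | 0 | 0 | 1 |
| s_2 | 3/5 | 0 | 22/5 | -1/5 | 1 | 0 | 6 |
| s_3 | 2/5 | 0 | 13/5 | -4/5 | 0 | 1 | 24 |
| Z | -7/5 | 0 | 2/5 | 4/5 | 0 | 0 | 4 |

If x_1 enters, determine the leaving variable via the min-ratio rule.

Column x_1 entries and ratios — x_2: 1/(2/5) = 5/2; s_2: 6/(3/5) = 10; s_3: 24/(2/5) = 60.
Smallest ratio is 5/2 in the row of x_2, so x_2 leaves.

x_2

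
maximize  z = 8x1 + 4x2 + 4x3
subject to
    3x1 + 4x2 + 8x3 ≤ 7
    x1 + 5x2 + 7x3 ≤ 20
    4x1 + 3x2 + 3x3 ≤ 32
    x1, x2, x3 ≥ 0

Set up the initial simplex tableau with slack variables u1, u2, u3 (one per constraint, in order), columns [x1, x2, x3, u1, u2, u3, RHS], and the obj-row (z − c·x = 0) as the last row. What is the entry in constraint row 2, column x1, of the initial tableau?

1

Constraint 2 has coefficient 1 on x1.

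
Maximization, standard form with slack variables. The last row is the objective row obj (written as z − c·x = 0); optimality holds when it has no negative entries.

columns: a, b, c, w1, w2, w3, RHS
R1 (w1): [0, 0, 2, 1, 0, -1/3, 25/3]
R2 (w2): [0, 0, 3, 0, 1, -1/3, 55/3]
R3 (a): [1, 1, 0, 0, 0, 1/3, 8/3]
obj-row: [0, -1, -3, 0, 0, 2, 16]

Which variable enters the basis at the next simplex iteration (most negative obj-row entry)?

c

Negative obj-row entries: b: -1, c: -3.
The most negative is -3 in column c, so c enters.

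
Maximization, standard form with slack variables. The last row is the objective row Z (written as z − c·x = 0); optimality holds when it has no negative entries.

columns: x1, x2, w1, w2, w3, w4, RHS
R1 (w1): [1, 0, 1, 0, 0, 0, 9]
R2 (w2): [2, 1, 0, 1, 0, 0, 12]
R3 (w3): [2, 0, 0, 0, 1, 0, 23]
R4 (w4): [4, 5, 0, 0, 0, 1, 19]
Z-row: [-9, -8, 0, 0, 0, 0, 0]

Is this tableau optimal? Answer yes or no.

The Z-row has a negative entry -9 in column x1, so it is not optimal.

no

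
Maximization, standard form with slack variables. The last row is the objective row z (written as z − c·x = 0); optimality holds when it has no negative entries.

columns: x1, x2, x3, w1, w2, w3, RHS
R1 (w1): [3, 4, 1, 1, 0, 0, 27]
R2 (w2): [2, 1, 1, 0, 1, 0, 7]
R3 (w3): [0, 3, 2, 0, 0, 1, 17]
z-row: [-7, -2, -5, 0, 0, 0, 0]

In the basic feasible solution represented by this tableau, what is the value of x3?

x3 is not in the basis, so in the current basic feasible solution x3 = 0.

0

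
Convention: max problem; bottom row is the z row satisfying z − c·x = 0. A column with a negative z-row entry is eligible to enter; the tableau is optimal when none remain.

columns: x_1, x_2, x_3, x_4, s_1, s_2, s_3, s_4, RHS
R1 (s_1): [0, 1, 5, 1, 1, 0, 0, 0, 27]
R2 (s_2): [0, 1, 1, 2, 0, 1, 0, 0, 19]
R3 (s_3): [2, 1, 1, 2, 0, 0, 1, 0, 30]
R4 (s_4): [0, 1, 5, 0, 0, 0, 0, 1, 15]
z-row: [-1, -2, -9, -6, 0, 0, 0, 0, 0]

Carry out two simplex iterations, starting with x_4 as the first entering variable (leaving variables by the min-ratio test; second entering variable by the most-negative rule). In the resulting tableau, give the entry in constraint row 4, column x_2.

1/5

Ratio test on column x_4 — row 1: 27/1 = 27; row 2: 19/2 = 19/2; row 3: 30/2 = 15; row 4: entry 0 ≤ 0. Minimum is 19/2 at row 2 (s_2 leaves); pivot element 2.
Divide row 2 by 2; eliminate column x_4 from the other rows.
Second iteration: most negative z-row entry is -6 in column x_3, so x_3 enters.
Ratio test on column x_3 — row 1: (35/2)/(9/2) = 35/9; row 2: (19/2)/(1/2) = 19; row 3: entry 0 ≤ 0; row 4: 15/5 = 3. Minimum is 3 at row 4 (s_4 leaves); pivot element 5.
Divide row 4 by 5; eliminate column x_3 from the other rows.
After both pivots, the entry at constraint row 4, column x_2 is 1/5.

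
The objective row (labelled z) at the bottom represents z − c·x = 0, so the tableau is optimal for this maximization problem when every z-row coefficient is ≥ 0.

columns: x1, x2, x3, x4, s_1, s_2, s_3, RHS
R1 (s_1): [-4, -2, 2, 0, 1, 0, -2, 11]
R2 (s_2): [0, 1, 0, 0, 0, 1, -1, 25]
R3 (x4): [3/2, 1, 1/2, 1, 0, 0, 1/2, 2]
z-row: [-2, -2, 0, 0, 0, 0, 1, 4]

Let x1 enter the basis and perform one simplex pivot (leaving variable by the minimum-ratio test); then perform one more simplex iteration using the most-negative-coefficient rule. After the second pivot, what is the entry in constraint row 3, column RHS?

Ratio test on column x1 — row 1: entry -4 ≤ 0; row 2: entry 0 ≤ 0; row 3: 2/(3/2) = 4/3. Minimum is 4/3 at row 3 (x4 leaves); pivot element 3/2.
Divide row 3 by 3/2; eliminate column x1 from the other rows.
Second iteration: most negative z-row entry is -2/3 in column x2, so x2 enters.
Ratio test on column x2 — row 1: (49/3)/(2/3) = 49/2; row 2: 25/1 = 25; row 3: (4/3)/(2/3) = 2. Minimum is 2 at row 3 (x1 leaves); pivot element 2/3.
Divide row 3 by 2/3; eliminate column x2 from the other rows.
After both pivots, the entry at constraint row 3, column RHS is 2.

2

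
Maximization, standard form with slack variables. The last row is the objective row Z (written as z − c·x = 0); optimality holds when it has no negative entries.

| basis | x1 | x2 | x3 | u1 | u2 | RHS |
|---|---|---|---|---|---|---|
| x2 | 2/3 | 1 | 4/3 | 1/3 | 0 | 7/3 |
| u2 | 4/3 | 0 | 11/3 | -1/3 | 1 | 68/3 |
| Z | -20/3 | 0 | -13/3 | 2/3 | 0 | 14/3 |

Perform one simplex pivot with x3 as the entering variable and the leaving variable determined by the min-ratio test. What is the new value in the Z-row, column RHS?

49/4

Ratio test on column x3 — row 1: (7/3)/(4/3) = 7/4; row 2: (68/3)/(11/3) = 68/11. Minimum is 7/4 at row 1 (x2 leaves); pivot element 4/3.
Divide row 1 by 4/3; eliminate column x3 from the other rows.
Z-row update in column RHS: 14/3 − (-13/3)·(7/4) = 49/4.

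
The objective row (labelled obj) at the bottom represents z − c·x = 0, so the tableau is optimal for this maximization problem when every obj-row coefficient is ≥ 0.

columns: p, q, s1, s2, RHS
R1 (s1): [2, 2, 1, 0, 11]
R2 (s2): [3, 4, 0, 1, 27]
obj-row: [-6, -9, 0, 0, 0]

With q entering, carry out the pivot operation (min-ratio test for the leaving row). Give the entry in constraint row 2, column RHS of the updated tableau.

Ratio test on column q — row 1: 11/2 = 11/2; row 2: 27/4 = 27/4. Minimum is 11/2 at row 1 (s1 leaves); pivot element 2.
Divide row 1 by 2; eliminate column q from the other rows.
Row 2 update in column RHS: 27 − 4·(11/2) = 5.

5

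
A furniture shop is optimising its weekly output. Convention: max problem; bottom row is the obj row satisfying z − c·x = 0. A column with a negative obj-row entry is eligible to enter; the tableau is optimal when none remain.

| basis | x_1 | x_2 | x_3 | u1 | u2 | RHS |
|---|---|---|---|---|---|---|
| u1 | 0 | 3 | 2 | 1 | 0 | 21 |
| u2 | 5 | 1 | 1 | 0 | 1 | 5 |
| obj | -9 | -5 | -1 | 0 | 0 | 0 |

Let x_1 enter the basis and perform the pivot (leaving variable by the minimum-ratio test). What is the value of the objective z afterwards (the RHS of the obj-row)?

Ratio test on column x_1 — row 1: entry 0 ≤ 0; row 2: 5/5 = 1. Minimum is 1 at row 2 (u2 leaves); pivot element 5.
Pivot on row 2; the obj-row RHS becomes 0 − (-9)·1 = 9.

9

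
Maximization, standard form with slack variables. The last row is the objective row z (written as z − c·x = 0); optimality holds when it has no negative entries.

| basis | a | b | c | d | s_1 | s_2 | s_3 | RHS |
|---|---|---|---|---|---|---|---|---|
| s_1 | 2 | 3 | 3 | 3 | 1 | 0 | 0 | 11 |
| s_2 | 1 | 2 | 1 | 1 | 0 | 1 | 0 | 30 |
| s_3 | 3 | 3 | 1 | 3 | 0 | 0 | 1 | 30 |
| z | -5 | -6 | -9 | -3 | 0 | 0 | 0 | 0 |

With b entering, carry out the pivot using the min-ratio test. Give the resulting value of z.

Ratio test on column b — row 1: 11/3 = 11/3; row 2: 30/2 = 15; row 3: 30/3 = 10. Minimum is 11/3 at row 1 (s_1 leaves); pivot element 3.
Pivot on row 1; the z-row RHS becomes 0 − (-6)·(11/3) = 22.

22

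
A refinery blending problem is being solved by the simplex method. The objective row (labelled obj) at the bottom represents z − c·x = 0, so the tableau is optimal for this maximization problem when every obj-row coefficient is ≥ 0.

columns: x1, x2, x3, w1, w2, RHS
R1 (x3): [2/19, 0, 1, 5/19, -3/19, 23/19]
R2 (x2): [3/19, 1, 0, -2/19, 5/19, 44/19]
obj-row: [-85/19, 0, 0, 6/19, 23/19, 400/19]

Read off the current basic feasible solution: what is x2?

44/19

x2 is basic (row 2); its value is the RHS of that row, 44/19.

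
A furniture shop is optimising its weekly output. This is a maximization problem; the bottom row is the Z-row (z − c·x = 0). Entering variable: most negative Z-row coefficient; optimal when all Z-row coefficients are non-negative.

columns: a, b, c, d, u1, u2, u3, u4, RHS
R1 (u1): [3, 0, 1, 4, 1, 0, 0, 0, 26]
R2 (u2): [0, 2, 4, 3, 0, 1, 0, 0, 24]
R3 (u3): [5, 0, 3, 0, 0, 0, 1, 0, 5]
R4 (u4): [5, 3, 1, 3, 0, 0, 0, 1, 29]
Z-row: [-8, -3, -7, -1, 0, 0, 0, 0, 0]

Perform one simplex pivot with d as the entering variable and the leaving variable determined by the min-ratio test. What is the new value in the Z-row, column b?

Ratio test on column d — row 1: 26/4 = 13/2; row 2: 24/3 = 8; row 3: entry 0 ≤ 0; row 4: 29/3 = 29/3. Minimum is 13/2 at row 1 (u1 leaves); pivot element 4.
Divide row 1 by 4; eliminate column d from the other rows.
Z-row update in column b: -3 − (-1)·0 = -3.

-3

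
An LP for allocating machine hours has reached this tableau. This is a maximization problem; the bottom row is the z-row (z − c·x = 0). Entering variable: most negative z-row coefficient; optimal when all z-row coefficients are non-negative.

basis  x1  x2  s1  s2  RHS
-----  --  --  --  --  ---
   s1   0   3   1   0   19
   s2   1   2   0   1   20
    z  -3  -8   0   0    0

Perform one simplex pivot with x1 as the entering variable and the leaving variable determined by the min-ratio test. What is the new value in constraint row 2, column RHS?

20

Ratio test on column x1 — row 1: entry 0 ≤ 0; row 2: 20/1 = 20. Minimum is 20 at row 2 (s2 leaves); pivot element 1.
Divide row 2 by 1; eliminate column x1 from the other rows.
In the new row 2, the RHS entry is the old entry divided by the pivot: 20/1 = 20.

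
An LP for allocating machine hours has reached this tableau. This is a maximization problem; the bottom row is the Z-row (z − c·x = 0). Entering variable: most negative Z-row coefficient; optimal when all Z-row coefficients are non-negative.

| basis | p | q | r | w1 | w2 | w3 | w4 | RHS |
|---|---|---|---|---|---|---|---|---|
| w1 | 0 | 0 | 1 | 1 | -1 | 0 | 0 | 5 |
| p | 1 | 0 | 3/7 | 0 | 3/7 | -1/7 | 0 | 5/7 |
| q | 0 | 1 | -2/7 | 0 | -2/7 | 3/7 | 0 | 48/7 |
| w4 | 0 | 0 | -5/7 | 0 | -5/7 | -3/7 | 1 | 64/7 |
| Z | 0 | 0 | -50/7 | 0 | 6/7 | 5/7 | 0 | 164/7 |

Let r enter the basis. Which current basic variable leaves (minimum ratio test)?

Column r entries and ratios — w1: 5/1 = 5; p: (5/7)/(3/7) = 5/3; q: -2/7 ≤ 0, skip; w4: -5/7 ≤ 0, skip.
Smallest ratio is 5/3 in the row of p, so p leaves.

p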